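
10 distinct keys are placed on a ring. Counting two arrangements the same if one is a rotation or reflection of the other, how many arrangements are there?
(10-1)!/2 = 362880/2 = 181440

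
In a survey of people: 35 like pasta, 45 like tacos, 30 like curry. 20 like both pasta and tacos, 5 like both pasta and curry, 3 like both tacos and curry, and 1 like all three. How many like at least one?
|A∪B∪C| = 35+45+30-20-5-3+1 = 83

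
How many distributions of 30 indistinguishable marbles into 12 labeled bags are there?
C(30+12-1, 12-1) = C(41, 11) = 3159461968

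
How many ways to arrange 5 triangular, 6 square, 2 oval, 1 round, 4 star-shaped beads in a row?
18! / (5! × 6! × 2! × 1! × 4!) = 1543782240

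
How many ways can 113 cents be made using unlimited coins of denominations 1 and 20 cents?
Coefficient of x^113 in 1/(1-x^1) · 1/(1-x^20). Use j coins of 20 for j = 0..⌊113/20⌋ = 5, the rest in 1s: 5 + 1 = 6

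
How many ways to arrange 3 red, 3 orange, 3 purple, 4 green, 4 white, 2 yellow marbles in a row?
19! / (3! × 3! × 3! × 4! × 4! × 2!) = 488864376000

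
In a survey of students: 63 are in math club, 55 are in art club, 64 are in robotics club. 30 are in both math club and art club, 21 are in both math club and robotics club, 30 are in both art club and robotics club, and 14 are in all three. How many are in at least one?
|A∪B∪C| = 63+55+64-30-21-30+14 = 115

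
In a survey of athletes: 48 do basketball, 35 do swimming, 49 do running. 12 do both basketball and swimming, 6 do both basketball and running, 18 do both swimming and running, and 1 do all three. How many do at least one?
|A∪B∪C| = 48+35+49-12-6-18+1 = 97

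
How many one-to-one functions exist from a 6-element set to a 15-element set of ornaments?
P(15,6) = 15!/(15-6)! = 3603600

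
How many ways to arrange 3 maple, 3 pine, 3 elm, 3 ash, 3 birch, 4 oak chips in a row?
19! / (3! × 3! × 3! × 3! × 3! × 4!) = 651819168000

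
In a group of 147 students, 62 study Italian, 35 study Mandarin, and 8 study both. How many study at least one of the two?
|A∪B| = |A| + |B| - |A∩B| = 62 + 35 - 8 = 89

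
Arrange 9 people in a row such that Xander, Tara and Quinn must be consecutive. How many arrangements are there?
Treat the 3 as one block: (9-3+1)! × 3! = 5040 × 6 = 30240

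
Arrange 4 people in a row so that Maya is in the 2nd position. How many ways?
Fix one position: (4-1)! = 6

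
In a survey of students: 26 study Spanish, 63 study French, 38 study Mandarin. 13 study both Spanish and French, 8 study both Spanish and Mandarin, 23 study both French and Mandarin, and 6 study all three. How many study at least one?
|A∪B∪C| = 26+63+38-13-8-23+6 = 89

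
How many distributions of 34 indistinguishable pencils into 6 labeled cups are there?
C(34+6-1, 6-1) = C(39, 5) = 575757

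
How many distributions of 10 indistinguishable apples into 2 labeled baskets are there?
C(10+2-1, 2-1) = C(11, 1) = 11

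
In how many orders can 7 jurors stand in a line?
7! = 5040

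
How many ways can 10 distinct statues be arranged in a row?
10! = 3628800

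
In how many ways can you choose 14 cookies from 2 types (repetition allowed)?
C(14+2-1, 2-1) = C(15, 1) = 15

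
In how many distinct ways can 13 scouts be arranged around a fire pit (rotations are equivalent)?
Circular: fix one position, arrange the rest. (13-1)! = 479001600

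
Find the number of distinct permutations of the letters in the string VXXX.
4! / (1! × 3!) = 4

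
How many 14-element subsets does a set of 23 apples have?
C(23,14) = 23!/(14!×9!) = 817190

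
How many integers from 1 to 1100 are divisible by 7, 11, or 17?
⌊1100/7⌋+⌊1100/11⌋+⌊1100/17⌋ - ⌊1100/77⌋-⌊1100/119⌋-⌊1100/187⌋ + ⌊1100/1309⌋ = 157+100+64 - 14-9-5 + 0 = 293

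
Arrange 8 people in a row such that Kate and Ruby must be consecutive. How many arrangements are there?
Treat the 2 as one block: (8-2+1)! × 2! = 5040 × 2 = 10080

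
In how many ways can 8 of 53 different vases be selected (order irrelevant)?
C(53,8) = 53!/(8!×45!) = 886322710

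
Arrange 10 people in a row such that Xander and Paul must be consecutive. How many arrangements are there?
Treat the 2 as one block: (10-2+1)! × 2! = 362880 × 2 = 725760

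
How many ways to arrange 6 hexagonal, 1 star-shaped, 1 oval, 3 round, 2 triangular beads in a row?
13! / (6! × 1! × 1! × 3! × 2!) = 720720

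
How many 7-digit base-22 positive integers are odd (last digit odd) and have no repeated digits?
Last∈{1,3,5,7,9,11,13,15,17,19,21}. Last=0: 0. Last nonzero: 11×20×P(20,5) = 409305600. Total = 409305600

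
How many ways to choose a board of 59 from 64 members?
C(64,59) = 64!/(59!×5!) = 7624512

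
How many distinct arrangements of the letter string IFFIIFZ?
7! / (1! × 3! × 3!) = 140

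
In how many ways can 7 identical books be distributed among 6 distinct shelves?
C(7+6-1, 6-1) = C(12, 5) = 792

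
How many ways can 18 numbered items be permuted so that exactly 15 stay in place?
Choose the 15 fixed points C(18,15) = 816, derange the rest: !3 = Σ_{j=0}^{3} (-1)^j·3!/j! = 6 - 6 + 3 - 1 = 2. Product = 816 × 2 = 1632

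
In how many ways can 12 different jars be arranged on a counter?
12! = 479001600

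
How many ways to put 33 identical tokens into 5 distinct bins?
C(33+5-1, 5-1) = C(37, 4) = 66045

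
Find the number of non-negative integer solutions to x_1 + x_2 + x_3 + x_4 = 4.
C(4+4-1, 4-1) = C(7, 3) = 35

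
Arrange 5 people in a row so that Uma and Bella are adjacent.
Treat as block: (5-1)! × 2! = 24 × 2 = 48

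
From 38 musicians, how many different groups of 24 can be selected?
C(38,24) = 38!/(24!×14!) = 9669554100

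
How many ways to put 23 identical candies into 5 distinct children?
C(23+5-1, 5-1) = C(27, 4) = 17550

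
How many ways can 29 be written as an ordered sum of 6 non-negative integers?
C(29+6-1, 6-1) = C(34, 5) = 278256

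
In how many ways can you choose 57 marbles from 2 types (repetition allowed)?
C(57+2-1, 2-1) = C(58, 1) = 58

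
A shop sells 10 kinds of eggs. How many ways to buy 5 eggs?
C(5+10-1, 10-1) = C(14, 9) = 2002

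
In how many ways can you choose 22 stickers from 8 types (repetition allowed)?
C(22+8-1, 8-1) = C(29, 7) = 1560780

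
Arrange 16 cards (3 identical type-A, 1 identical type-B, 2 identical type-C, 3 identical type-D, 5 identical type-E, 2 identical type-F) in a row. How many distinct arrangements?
16! / (3! × 1! × 2! × 3! × 5! × 2!) = 1210809600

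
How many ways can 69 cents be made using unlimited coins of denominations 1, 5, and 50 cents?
Coefficient of x^69 in 1/(1-x^1) · 1/(1-x^5) · 1/(1-x^50). Case on j = number of 50-cent coins (j = 0..1); remainder r = 69 - 50j is made from {1,5} in ⌊r/5⌋+1 ways. r = 69, 19 → 14 + 4 = 18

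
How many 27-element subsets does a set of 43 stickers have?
C(43,27) = 43!/(27!×16!) = 265182149218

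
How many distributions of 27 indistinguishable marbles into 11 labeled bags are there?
C(27+11-1, 11-1) = C(37, 10) = 348330136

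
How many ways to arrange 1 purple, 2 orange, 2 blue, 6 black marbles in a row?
11! / (1! × 2! × 2! × 6!) = 13860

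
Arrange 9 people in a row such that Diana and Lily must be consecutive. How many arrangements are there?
Treat the 2 as one block: (9-2+1)! × 2! = 40320 × 2 = 80640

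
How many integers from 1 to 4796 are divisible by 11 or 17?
⌊4796/11⌋ + ⌊4796/17⌋ - ⌊4796/187⌋ = 436 + 282 - 25 = 693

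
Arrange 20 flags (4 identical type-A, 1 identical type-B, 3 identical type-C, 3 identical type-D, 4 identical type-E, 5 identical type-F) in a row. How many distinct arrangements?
20! / (4! × 1! × 3! × 3! × 4! × 5!) = 977728752000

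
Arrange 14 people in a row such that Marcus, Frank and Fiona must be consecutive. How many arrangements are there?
Treat the 3 as one block: (14-3+1)! × 3! = 479001600 × 6 = 2874009600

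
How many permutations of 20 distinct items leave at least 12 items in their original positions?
Exactly j fixed points: C(20,j)·!(20-j); sum over j ≥ 12 (derangement numbers via !m = (m-1)·(!(m-1) + !(m-2)): !0..!8 = 1, 0, 1, 2, 9, 44, 265, 1854, 14833). Σ_{j=12}^{20} C(20,j)·!(20-j) = C(20,12)·!8 + C(20,13)·!7 + C(20,14)·!6 + C(20,15)·!5 + C(20,16)·!4 + C(20,17)·!3 + C(20,18)·!2 + C(20,19)·!1 + C(20,20)·!0 = 125970·14833 + 77520·1854 + 38760·265 + 15504·44 + 4845·9 + 1140·2 + 190·1 + 20·0 + 1·1 = 2023234742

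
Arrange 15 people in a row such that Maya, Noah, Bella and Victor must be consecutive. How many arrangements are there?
Treat the 4 as one block: (15-4+1)! × 4! = 479001600 × 24 = 11496038400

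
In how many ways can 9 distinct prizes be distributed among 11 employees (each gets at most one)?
P(11,9) = 11!/(11-9)! = 19958400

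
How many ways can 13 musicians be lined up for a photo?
13! = 6227020800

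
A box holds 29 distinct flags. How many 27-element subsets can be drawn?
C(29,27) = 29!/(27!×2!) = 406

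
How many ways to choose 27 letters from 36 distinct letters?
C(36,27) = 36!/(27!×9!) = 94143280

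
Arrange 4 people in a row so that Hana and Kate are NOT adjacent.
Total - adjacent = 4! - (4-1)!×2 = 24 - 12 = 12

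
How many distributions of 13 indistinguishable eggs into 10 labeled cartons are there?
C(13+10-1, 10-1) = C(22, 9) = 497420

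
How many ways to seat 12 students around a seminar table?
Circular: fix one position, arrange the rest. (12-1)! = 39916800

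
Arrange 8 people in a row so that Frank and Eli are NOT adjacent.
Total - adjacent = 8! - (8-1)!×2 = 40320 - 10080 = 30240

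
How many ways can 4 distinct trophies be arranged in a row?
4! = 24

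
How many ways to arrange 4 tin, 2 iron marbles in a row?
6! / (4! × 2!) = 15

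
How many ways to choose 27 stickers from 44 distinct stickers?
C(44,27) = 44!/(27!×17!) = 686353797976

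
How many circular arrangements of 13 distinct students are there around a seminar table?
Circular: fix one position, arrange the rest. (13-1)! = 479001600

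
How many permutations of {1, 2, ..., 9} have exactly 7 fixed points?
Choose the 7 fixed points C(9,7) = 36, derange the rest: !2 = Σ_{j=0}^{2} (-1)^j·2!/j! = 2 - 2 + 1 = 1. Product = 36 × 1 = 36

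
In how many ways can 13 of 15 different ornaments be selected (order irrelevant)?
C(15,13) = 15!/(13!×2!) = 105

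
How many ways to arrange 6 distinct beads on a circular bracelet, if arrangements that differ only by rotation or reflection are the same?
(6-1)!/2 = 120/2 = 60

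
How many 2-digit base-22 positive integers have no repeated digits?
First digit: 21 choices (nonzero). Then descending: 21 × 21 = 441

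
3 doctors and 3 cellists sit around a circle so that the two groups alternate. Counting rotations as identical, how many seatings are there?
Fix one of the doctors: (3-1)! ways for the remaining doctors, × 3! ways for the cellists = 2 × 6 = 12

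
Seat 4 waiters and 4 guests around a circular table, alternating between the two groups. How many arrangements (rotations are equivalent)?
Fix one of the waiters: (4-1)! ways for the remaining waiters, × 4! ways for the guests = 6 × 24 = 144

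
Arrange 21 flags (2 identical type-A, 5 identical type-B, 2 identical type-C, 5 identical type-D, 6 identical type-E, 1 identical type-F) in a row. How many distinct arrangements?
21! / (2! × 5! × 2! × 5! × 6! × 1!) = 1231938227520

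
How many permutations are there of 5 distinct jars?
5! = 120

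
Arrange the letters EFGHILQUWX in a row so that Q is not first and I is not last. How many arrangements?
By inclusion-exclusion: 10! - 2×(10-1)! + (10-2)! = 3628800 - 725760 + 40320 = 2943360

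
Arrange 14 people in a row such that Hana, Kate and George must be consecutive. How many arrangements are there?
Treat the 3 as one block: (14-3+1)! × 3! = 479001600 × 6 = 2874009600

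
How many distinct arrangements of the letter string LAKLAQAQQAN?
11! / (1! × 2! × 4! × 1! × 3!) = 138600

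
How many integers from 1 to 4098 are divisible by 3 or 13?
⌊4098/3⌋ + ⌊4098/13⌋ - ⌊4098/39⌋ = 1366 + 315 - 105 = 1576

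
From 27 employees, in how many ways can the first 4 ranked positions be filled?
P(27,4) = 27!/(27-4)! = 421200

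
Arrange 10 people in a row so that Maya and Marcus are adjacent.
Treat as block: (10-1)! × 2! = 362880 × 2 = 725760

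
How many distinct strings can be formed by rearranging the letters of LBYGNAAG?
8! / (2! × 2! × 1! × 1! × 1! × 1!) = 10080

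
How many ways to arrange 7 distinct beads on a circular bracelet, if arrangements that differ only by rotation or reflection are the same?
(7-1)!/2 = 720/2 = 360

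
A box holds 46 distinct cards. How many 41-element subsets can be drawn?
C(46,41) = 46!/(41!×5!) = 1370754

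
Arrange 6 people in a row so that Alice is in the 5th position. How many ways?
Fix one position: (6-1)! = 120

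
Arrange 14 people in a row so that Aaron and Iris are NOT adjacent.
Total - adjacent = 14! - (14-1)!×2 = 87178291200 - 12454041600 = 74724249600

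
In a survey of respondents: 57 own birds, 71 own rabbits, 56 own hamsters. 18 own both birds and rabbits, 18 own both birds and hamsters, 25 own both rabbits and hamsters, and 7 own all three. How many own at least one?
|A∪B∪C| = 57+71+56-18-18-25+7 = 130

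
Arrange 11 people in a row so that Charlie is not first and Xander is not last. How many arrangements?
By inclusion-exclusion: 11! - 2×(11-1)! + (11-2)! = 39916800 - 7257600 + 362880 = 33022080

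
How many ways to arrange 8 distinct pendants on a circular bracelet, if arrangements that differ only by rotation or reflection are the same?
(8-1)!/2 = 5040/2 = 2520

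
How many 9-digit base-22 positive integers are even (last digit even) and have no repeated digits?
Last∈{0,2,4,6,8,10,12,14,16,18,20}. Last=0: 8204716800. Last nonzero: 10×20×P(20,7) = 78140160000. Total = 86344876800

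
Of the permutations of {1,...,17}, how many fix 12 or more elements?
Exactly j fixed points: C(17,j)·!(17-j); sum over j ≥ 12 (derangement numbers via !m = (m-1)·(!(m-1) + !(m-2)): !0..!5 = 1, 0, 1, 2, 9, 44). Σ_{j=12}^{17} C(17,j)·!(17-j) = C(17,12)·!5 + C(17,13)·!4 + C(17,14)·!3 + C(17,15)·!2 + C(17,16)·!1 + C(17,17)·!0 = 6188·44 + 2380·9 + 680·2 + 136·1 + 17·0 + 1·1 = 295189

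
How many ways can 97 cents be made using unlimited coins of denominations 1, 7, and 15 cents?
Coefficient of x^97 in 1/(1-x^1) · 1/(1-x^7) · 1/(1-x^15). Case on j = number of 15-cent coins (j = 0..6); remainder r = 97 - 15j is made from {1,7} in ⌊r/7⌋+1 ways. r = 97, 82, 67, 52, 37, 22, 7 → 14 + 12 + 10 + 8 + 6 + 4 + 2 = 56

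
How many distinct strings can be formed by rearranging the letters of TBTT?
4! / (1! × 3!) = 4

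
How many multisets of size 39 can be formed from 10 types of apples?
C(39+10-1, 10-1) = C(48, 9) = 1677106640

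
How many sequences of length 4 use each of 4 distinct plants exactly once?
4! = 24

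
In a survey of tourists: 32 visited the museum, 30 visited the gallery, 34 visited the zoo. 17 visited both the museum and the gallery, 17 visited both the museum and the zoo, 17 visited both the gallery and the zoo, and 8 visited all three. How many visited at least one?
|A∪B∪C| = 32+30+34-17-17-17+8 = 53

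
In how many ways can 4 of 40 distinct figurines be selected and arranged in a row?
P(40,4) = 40!/(40-4)! = 2193360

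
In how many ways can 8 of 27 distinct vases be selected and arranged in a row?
P(27,8) = 27!/(27-8)! = 89513424000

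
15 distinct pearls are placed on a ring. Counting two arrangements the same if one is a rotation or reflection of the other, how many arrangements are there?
(15-1)!/2 = 87178291200/2 = 43589145600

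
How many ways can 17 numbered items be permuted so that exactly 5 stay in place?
Choose the 5 fixed points C(17,5) = 6188, derange the rest: !12 = Σ_{j=0}^{12} (-1)^j·12!/j! = 479001600 - 479001600 + 239500800 - 79833600 + 19958400 - 3991680 + 665280 - 95040 + 11880 - 1320 + 132 - 12 + 1 = 176214841. Product = 6188 × 176214841 = 1090417436108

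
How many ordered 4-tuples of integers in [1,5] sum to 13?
Coefficient of x^13 in (x + x² + ... + x^5)^4. By inclusion-exclusion on dice exceeding 5: Σ_j (-1)^j C(4,j)·C(13-1-5j, 3) = C(4,0)·C(12,3) - C(4,1)·C(7,3) = 1·220 - 4·35 = 80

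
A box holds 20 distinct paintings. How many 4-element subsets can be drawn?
C(20,4) = 20!/(4!×16!) = 4845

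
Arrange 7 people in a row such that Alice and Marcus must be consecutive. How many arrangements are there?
Treat the 2 as one block: (7-2+1)! × 2! = 720 × 2 = 1440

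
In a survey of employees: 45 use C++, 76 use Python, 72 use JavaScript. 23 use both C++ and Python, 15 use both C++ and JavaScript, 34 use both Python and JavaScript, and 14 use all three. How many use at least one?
|A∪B∪C| = 45+76+72-23-15-34+14 = 135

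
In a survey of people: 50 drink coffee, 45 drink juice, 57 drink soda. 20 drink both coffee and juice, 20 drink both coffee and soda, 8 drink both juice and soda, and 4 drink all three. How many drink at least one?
|A∪B∪C| = 50+45+57-20-20-8+4 = 108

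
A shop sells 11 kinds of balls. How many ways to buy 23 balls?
C(23+11-1, 11-1) = C(33, 10) = 92561040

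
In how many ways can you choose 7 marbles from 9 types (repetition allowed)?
C(7+9-1, 9-1) = C(15, 8) = 6435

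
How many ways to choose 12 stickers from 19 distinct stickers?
C(19,12) = 19!/(12!×7!) = 50388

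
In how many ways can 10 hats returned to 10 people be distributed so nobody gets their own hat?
!10 = Σ_{j=0}^{10} (-1)^j·10!/j! = 3628800 - 3628800 + 1814400 - 604800 + 151200 - 30240 + 5040 - 720 + 90 - 10 + 1 = 1334961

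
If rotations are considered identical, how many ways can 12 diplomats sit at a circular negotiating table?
Circular: fix one position, arrange the rest. (12-1)! = 39916800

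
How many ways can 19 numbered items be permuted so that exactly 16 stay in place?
Choose the 16 fixed points C(19,16) = 969, derange the rest: !3 = Σ_{j=0}^{3} (-1)^j·3!/j! = 6 - 6 + 3 - 1 = 2. Product = 969 × 2 = 1938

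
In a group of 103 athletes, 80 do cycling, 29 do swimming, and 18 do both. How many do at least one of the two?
|A∪B| = |A| + |B| - |A∩B| = 80 + 29 - 18 = 91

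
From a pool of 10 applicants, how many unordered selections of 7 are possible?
C(10,7) = 10!/(7!×3!) = 120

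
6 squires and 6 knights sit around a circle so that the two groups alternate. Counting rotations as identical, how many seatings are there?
Fix one of the squires: (6-1)! ways for the remaining squires, × 6! ways for the knights = 120 × 720 = 86400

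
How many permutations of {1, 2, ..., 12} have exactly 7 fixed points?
Choose the 7 fixed points C(12,7) = 792, derange the rest: !5 = Σ_{j=0}^{5} (-1)^j·5!/j! = 120 - 120 + 60 - 20 + 5 - 1 = 44. Product = 792 × 44 = 34848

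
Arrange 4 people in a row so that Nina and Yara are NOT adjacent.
Total - adjacent = 4! - (4-1)!×2 = 24 - 12 = 12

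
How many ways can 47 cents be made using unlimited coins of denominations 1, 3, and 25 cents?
Coefficient of x^47 in 1/(1-x^1) · 1/(1-x^3) · 1/(1-x^25). Case on j = number of 25-cent coins (j = 0..1); remainder r = 47 - 25j is made from {1,3} in ⌊r/3⌋+1 ways. r = 47, 22 → 16 + 8 = 24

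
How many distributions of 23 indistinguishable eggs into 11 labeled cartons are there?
C(23+11-1, 11-1) = C(33, 10) = 92561040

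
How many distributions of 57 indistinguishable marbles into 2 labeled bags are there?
C(57+2-1, 2-1) = C(58, 1) = 58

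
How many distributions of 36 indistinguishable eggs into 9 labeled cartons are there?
C(36+9-1, 9-1) = C(44, 8) = 177232627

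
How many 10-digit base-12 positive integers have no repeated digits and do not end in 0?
Last digit: 11 nonzero choices. First digit: 10 (nonzero, ≠last). Middle 8: P(10,8) = 1814400. Total = 199584000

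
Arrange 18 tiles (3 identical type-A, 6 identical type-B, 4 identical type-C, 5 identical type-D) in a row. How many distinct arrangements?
18! / (3! × 6! × 4! × 5!) = 514594080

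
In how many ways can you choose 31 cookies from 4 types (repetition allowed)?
C(31+4-1, 4-1) = C(34, 3) = 5984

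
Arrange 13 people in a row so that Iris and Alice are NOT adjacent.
Total - adjacent = 13! - (13-1)!×2 = 6227020800 - 958003200 = 5269017600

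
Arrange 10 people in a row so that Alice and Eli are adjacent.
Treat as block: (10-1)! × 2! = 362880 × 2 = 725760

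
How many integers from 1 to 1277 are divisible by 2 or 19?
⌊1277/2⌋ + ⌊1277/19⌋ - ⌊1277/38⌋ = 638 + 67 - 33 = 672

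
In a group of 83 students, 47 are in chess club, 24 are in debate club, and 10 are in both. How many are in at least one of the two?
|A∪B| = |A| + |B| - |A∩B| = 47 + 24 - 10 = 61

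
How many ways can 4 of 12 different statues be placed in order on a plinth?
P(12,4) = 12!/(12-4)! = 11880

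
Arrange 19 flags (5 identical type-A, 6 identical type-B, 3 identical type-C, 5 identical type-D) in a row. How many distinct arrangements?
19! / (5! × 6! × 3! × 5!) = 1955457504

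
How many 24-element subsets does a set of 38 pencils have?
C(38,24) = 38!/(24!×14!) = 9669554100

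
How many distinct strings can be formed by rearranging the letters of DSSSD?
5! / (2! × 3!) = 10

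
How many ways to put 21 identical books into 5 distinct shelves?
C(21+5-1, 5-1) = C(25, 4) = 12650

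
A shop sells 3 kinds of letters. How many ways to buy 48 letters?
C(48+3-1, 3-1) = C(50, 2) = 1225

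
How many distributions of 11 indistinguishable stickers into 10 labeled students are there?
C(11+10-1, 10-1) = C(20, 9) = 167960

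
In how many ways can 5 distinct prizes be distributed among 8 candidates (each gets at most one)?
P(8,5) = 8!/(8-5)! = 6720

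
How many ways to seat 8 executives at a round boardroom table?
Circular: fix one position, arrange the rest. (8-1)! = 5040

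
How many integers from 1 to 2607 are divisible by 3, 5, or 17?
⌊2607/3⌋+⌊2607/5⌋+⌊2607/17⌋ - ⌊2607/15⌋-⌊2607/51⌋-⌊2607/85⌋ + ⌊2607/255⌋ = 869+521+153 - 173-51-30 + 10 = 1299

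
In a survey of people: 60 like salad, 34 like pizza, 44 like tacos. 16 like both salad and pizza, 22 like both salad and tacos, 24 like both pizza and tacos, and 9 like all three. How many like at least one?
|A∪B∪C| = 60+34+44-16-22-24+9 = 85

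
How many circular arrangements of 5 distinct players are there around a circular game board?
Circular: fix one position, arrange the rest. (5-1)! = 24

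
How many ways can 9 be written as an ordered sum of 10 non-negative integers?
C(9+10-1, 10-1) = C(18, 9) = 48620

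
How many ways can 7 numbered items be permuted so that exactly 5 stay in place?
Choose the 5 fixed points C(7,5) = 21, derange the rest: !2 = Σ_{j=0}^{2} (-1)^j·2!/j! = 2 - 2 + 1 = 1. Product = 21 × 1 = 21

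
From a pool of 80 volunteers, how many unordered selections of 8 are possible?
C(80,8) = 80!/(8!×72!) = 28987537150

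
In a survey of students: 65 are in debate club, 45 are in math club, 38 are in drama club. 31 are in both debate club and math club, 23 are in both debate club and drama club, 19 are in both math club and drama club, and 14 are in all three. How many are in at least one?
|A∪B∪C| = 65+45+38-31-23-19+14 = 89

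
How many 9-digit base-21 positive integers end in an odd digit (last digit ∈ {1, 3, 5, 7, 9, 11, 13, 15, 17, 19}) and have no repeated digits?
Last∈{1,3,5,7,9,11,13,15,17,19}. Last=0: 0. Last nonzero: 10×19×P(19,7) = 48251548800. Total = 48251548800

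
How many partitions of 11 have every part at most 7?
Let r_j(i) = number of partitions of i into parts ≤ j, for i = 0..11. r_1(i) = 1 for all i; r_j(i) = r_{j-1}(i) + r_j(i-j). Rows j = 2..7: ≤2: 1 1 2 2 3 3 4 4 5 5 6 6; ≤3: 1 1 2 3 4 5 7 8 10 12 14 16; ≤4: 1 1 2 3 5 6 9 11 15 18 23 27; ≤5: 1 1 2 3 5 7 10 13 18 23 30 37; ≤6: 1 1 2 3 5 7 11 14 20 26 35 44; ≤7: 1 1 2 3 5 7 11 15 21 28 38 49. r_7(11) = 49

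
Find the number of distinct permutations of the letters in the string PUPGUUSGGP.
10! / (3! × 3! × 1! × 3!) = 16800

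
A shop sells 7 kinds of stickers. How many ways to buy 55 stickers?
C(55+7-1, 7-1) = C(61, 6) = 55525372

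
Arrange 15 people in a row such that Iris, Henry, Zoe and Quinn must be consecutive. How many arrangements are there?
Treat the 4 as one block: (15-4+1)! × 4! = 479001600 × 24 = 11496038400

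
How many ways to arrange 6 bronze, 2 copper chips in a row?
8! / (6! × 2!) = 28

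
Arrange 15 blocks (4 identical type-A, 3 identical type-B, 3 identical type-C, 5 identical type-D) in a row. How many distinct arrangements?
15! / (4! × 3! × 3! × 5!) = 12612600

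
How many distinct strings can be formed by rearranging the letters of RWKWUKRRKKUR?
12! / (2! × 4! × 2! × 4!) = 207900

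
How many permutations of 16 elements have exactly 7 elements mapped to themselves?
Choose the 7 fixed points C(16,7) = 11440, derange the rest: !9 = Σ_{j=0}^{9} (-1)^j·9!/j! = 362880 - 362880 + 181440 - 60480 + 15120 - 3024 + 504 - 72 + 9 - 1 = 133496. Product = 11440 × 133496 = 1527194240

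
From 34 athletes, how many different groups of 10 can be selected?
C(34,10) = 34!/(10!×24!) = 131128140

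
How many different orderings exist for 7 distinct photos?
7! = 5040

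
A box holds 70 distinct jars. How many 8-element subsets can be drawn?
C(70,8) = 70!/(8!×62!) = 9440350920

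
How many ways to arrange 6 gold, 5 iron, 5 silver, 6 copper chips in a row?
22! / (6! × 5! × 5! × 6!) = 150570227808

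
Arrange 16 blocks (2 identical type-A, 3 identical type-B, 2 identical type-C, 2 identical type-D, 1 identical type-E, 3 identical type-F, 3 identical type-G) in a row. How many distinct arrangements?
16! / (2! × 3! × 2! × 2! × 1! × 3! × 3!) = 12108096000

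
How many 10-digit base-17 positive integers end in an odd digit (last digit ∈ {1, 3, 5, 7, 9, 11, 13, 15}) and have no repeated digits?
Last∈{1,3,5,7,9,11,13,15}. Last=0: 0. Last nonzero: 8×15×P(15,8) = 31135104000. Total = 31135104000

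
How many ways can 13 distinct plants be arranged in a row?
13! = 6227020800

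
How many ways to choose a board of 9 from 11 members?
C(11,9) = 11!/(9!×2!) = 55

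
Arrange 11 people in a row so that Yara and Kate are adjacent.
Treat as block: (11-1)! × 2! = 3628800 × 2 = 7257600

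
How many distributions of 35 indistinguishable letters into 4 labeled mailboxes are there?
C(35+4-1, 4-1) = C(38, 3) = 8436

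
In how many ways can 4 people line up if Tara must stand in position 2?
Fix one position: (4-1)! = 6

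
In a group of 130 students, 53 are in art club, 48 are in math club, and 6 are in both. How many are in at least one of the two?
|A∪B| = |A| + |B| - |A∩B| = 53 + 48 - 6 = 95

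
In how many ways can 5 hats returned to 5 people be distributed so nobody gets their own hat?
!5 = Σ_{j=0}^{5} (-1)^j·5!/j! = 120 - 120 + 60 - 20 + 5 - 1 = 44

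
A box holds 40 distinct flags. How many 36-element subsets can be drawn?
C(40,36) = 40!/(36!×4!) = 91390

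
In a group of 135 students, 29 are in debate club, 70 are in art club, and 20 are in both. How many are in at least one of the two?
|A∪B| = |A| + |B| - |A∩B| = 29 + 70 - 20 = 79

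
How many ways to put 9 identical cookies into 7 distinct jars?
C(9+7-1, 7-1) = C(15, 6) = 5005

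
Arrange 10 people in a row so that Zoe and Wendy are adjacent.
Treat as block: (10-1)! × 2! = 362880 × 2 = 725760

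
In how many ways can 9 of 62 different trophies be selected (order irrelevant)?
C(62,9) = 62!/(9!×53!) = 20286591270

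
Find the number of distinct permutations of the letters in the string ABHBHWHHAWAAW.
13! / (2! × 4! × 3! × 4!) = 900900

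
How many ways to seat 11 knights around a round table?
Circular: fix one position, arrange the rest. (11-1)! = 3628800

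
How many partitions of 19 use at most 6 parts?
By conjugation, equals partitions of 19 into parts ≤ 6. Let r_j(i) = number of partitions of i into parts ≤ j, for i = 0..19. r_1(i) = 1 for all i; r_j(i) = r_{j-1}(i) + r_j(i-j). Rows j = 2..6: ≤2: 1 1 2 2 3 3 4 4 5 5 6 6 7 7 8 8 9 9 10 10; ≤3: 1 1 2 3 4 5 7 8 10 12 14 16 19 21 24 27 30 33 37 40; ≤4: 1 1 2 3 5 6 9 11 15 18 23 27 34 39 47 54 64 72 84 94; ≤5: 1 1 2 3 5 7 10 13 18 23 30 37 47 57 70 84 101 119 141 164; ≤6: 1 1 2 3 5 7 11 14 20 26 35 44 58 71 90 110 136 163 199 235. r_6(19) = 235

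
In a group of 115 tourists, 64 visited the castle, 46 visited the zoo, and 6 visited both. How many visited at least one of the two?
|A∪B| = |A| + |B| - |A∩B| = 64 + 46 - 6 = 104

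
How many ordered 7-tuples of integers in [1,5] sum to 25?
Coefficient of x^25 in (x + x² + ... + x^5)^7. By inclusion-exclusion on dice exceeding 5: Σ_j (-1)^j C(7,j)·C(25-1-5j, 6) = C(7,0)·C(24,6) - C(7,1)·C(19,6) + C(7,2)·C(14,6) - C(7,3)·C(9,6) = 1·134596 - 7·27132 + 21·3003 - 35·84 = 4795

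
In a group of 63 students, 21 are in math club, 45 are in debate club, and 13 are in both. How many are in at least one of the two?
|A∪B| = |A| + |B| - |A∩B| = 21 + 45 - 13 = 53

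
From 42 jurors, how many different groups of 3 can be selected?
C(42,3) = 42!/(3!×39!) = 11480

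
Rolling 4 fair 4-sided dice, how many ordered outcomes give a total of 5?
Coefficient of x^5 in (x + x² + ... + x^4)^4. By inclusion-exclusion on dice exceeding 4: Σ_j (-1)^j C(4,j)·C(5-1-4j, 3) = C(4,0)·C(4,3) = 1·4 = 4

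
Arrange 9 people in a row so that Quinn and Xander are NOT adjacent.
Total - adjacent = 9! - (9-1)!×2 = 362880 - 80640 = 282240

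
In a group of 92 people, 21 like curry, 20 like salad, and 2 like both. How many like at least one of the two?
|A∪B| = |A| + |B| - |A∩B| = 21 + 20 - 2 = 39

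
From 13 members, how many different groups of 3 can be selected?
C(13,3) = 13!/(3!×10!) = 286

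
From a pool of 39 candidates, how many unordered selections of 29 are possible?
C(39,29) = 39!/(29!×10!) = 635745396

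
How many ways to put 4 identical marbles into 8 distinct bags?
C(4+8-1, 8-1) = C(11, 7) = 330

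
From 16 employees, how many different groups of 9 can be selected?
C(16,9) = 16!/(9!×7!) = 11440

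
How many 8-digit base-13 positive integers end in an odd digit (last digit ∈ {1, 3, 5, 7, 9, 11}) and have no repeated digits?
Last∈{1,3,5,7,9,11}. Last=0: 0. Last nonzero: 6×11×P(11,6) = 21954240. Total = 21954240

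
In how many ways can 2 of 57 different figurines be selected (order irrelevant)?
C(57,2) = 57!/(2!×55!) = 1596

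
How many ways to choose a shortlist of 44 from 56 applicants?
C(56,44) = 56!/(44!×12!) = 558383307300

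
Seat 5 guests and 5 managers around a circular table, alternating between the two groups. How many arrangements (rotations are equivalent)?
Fix one of the guests: (5-1)! ways for the remaining guests, × 5! ways for the managers = 24 × 120 = 2880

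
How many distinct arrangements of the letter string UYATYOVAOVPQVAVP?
16! / (1! × 1! × 2! × 2! × 1! × 2! × 4! × 3!) = 18162144000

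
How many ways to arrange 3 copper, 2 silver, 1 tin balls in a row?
6! / (3! × 2! × 1!) = 60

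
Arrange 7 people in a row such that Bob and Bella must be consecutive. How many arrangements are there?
Treat the 2 as one block: (7-2+1)! × 2! = 720 × 2 = 1440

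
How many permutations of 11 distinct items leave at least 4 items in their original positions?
Exactly j fixed points: C(11,j)·!(11-j); sum over j ≥ 4 (derangement numbers via !m = (m-1)·(!(m-1) + !(m-2)): !0..!7 = 1, 0, 1, 2, 9, 44, 265, 1854). Σ_{j=4}^{11} C(11,j)·!(11-j) = C(11,4)·!7 + C(11,5)·!6 + C(11,6)·!5 + C(11,7)·!4 + C(11,8)·!3 + C(11,9)·!2 + C(11,10)·!1 + C(11,11)·!0 = 330·1854 + 462·265 + 462·44 + 330·9 + 165·2 + 55·1 + 11·0 + 1·1 = 757934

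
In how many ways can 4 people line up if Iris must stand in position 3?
Fix one position: (4-1)! = 6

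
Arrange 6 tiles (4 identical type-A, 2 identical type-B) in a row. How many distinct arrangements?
6! / (4! × 2!) = 15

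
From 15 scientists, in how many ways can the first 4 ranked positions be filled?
P(15,4) = 15!/(15-4)! = 32760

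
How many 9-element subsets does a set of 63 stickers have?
C(63,9) = 63!/(9!×54!) = 23667689815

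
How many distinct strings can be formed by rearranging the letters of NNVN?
4! / (1! × 3!) = 4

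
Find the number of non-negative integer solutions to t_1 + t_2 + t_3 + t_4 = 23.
C(23+4-1, 4-1) = C(26, 3) = 2600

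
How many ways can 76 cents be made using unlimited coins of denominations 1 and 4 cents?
Coefficient of x^76 in 1/(1-x^1) · 1/(1-x^4). Use j coins of 4 for j = 0..⌊76/4⌋ = 19, the rest in 1s: 19 + 1 = 20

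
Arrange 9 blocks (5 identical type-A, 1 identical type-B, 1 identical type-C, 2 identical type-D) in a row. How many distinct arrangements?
9! / (5! × 1! × 1! × 2!) = 1512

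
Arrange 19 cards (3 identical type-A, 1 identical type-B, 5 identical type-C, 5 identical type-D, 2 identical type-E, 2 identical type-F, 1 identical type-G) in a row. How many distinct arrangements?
19! / (3! × 1! × 5! × 5! × 2! × 2! × 1!) = 351982350720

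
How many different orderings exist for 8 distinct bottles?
8! = 40320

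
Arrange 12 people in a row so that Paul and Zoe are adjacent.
Treat as block: (12-1)! × 2! = 39916800 × 2 = 79833600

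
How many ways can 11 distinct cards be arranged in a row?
11! = 39916800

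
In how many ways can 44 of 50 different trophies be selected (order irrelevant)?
C(50,44) = 50!/(44!×6!) = 15890700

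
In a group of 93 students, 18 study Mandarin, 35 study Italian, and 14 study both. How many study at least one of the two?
|A∪B| = |A| + |B| - |A∩B| = 18 + 35 - 14 = 39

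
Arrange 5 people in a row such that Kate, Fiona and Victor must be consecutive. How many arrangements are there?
Treat the 3 as one block: (5-3+1)! × 3! = 6 × 6 = 36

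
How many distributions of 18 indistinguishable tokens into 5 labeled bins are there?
C(18+5-1, 5-1) = C(22, 4) = 7315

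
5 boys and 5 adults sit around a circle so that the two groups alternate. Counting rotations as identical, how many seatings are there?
Fix one of the boys: (5-1)! ways for the remaining boys, × 5! ways for the adults = 24 × 120 = 2880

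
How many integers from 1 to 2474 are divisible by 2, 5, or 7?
⌊2474/2⌋+⌊2474/5⌋+⌊2474/7⌋ - ⌊2474/10⌋-⌊2474/14⌋-⌊2474/35⌋ + ⌊2474/70⌋ = 1237+494+353 - 247-176-70 + 35 = 1626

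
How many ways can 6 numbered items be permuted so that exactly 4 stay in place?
Choose the 4 fixed points C(6,4) = 15, derange the rest: !2 = Σ_{j=0}^{2} (-1)^j·2!/j! = 2 - 2 + 1 = 1. Product = 15 × 1 = 15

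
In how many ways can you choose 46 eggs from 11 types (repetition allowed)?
C(46+11-1, 11-1) = C(56, 10) = 35607051480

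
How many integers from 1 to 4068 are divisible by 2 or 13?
⌊4068/2⌋ + ⌊4068/13⌋ - ⌊4068/26⌋ = 2034 + 312 - 156 = 2190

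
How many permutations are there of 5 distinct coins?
5! = 120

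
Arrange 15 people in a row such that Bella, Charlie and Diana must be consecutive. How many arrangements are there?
Treat the 3 as one block: (15-3+1)! × 3! = 6227020800 × 6 = 37362124800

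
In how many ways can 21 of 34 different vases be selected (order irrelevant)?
C(34,21) = 34!/(21!×13!) = 927983760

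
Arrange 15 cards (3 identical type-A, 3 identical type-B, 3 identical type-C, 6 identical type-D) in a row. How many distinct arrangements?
15! / (3! × 3! × 3! × 6!) = 8408400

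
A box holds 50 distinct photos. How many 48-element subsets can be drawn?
C(50,48) = 50!/(48!×2!) = 1225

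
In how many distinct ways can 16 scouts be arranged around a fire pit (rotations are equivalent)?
Circular: fix one position, arrange the rest. (16-1)! = 1307674368000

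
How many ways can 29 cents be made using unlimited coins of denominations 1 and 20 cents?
Coefficient of x^29 in 1/(1-x^1) · 1/(1-x^20). Use j coins of 20 for j = 0..⌊29/20⌋ = 1, the rest in 1s: 1 + 1 = 2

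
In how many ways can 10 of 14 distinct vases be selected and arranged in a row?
P(14,10) = 14!/(14-10)! = 3632428800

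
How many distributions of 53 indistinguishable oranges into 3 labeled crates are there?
C(53+3-1, 3-1) = C(55, 2) = 1485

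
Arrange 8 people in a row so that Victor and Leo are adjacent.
Treat as block: (8-1)! × 2! = 5040 × 2 = 10080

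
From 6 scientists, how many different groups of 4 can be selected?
C(6,4) = 6!/(4!×2!) = 15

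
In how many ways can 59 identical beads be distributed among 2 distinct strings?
C(59+2-1, 2-1) = C(60, 1) = 60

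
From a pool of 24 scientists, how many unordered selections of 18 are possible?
C(24,18) = 24!/(18!×6!) = 134596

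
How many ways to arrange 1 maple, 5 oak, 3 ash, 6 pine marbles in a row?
15! / (1! × 5! × 3! × 6!) = 2522520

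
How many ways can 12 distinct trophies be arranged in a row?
12! = 479001600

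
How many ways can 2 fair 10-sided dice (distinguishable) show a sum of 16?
Coefficient of x^16 in (x + x² + ... + x^10)^2. By inclusion-exclusion on dice exceeding 10: Σ_j (-1)^j C(2,j)·C(16-1-10j, 1) = C(2,0)·C(15,1) - C(2,1)·C(5,1) = 1·15 - 2·5 = 5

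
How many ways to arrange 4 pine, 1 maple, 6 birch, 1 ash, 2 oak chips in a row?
14! / (4! × 1! × 6! × 1! × 2!) = 2522520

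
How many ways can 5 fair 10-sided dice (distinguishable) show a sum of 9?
Coefficient of x^9 in (x + x² + ... + x^10)^5. By inclusion-exclusion on dice exceeding 10: Σ_j (-1)^j C(5,j)·C(9-1-10j, 4) = C(5,0)·C(8,4) = 1·70 = 70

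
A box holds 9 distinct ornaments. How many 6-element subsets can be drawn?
C(9,6) = 9!/(6!×3!) = 84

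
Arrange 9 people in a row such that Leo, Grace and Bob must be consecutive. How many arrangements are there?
Treat the 3 as one block: (9-3+1)! × 3! = 5040 × 6 = 30240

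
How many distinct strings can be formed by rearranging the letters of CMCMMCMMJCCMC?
13! / (1! × 6! × 6!) = 12012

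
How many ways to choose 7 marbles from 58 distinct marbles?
C(58,7) = 58!/(7!×51!) = 300674088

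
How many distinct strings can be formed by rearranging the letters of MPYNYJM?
7! / (2! × 1! × 1! × 2! × 1!) = 1260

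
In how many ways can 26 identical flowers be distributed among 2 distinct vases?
C(26+2-1, 2-1) = C(27, 1) = 27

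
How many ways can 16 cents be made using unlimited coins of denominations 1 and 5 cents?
Coefficient of x^16 in 1/(1-x^1) · 1/(1-x^5). Use j coins of 5 for j = 0..⌊16/5⌋ = 3, the rest in 1s: 3 + 1 = 4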